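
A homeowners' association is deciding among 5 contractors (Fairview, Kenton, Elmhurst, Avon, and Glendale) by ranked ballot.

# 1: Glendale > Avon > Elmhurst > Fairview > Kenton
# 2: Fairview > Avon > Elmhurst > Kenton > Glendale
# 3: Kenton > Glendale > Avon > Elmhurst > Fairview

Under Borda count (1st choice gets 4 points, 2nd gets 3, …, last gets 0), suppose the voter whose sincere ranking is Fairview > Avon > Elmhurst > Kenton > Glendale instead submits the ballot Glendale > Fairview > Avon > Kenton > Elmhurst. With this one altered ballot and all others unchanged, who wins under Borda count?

Glendale

Borda totals with the altered ballot: Fairview 4, Kenton 5, Elmhurst 3, Avon 7, Glendale 11.
The switch changes the winner from Avon to Glendale.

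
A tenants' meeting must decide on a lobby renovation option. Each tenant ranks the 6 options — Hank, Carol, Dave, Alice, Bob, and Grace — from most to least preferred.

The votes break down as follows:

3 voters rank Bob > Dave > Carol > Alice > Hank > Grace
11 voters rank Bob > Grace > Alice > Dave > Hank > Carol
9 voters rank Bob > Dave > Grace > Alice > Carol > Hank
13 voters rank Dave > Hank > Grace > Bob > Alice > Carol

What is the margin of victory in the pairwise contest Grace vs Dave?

14

Ballots ranking Grace above Dave: 11.
Ballots ranking Dave above Grace: 3+9+13 = 25.
Dave wins 25–11, a margin of 14.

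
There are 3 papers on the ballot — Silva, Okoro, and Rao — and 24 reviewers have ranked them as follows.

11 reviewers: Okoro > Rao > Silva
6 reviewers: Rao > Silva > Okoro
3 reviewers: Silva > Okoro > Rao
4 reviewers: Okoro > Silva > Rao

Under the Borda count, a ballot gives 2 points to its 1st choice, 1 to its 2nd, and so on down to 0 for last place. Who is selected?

Borda scores:
  Silva: 11·0 + 6·1 + 3·2 + 4·1 = 16
  Okoro: 11·2 + 6·0 + 3·1 + 4·2 = 33
  Rao: 11·1 + 6·2 + 3·0 + 4·0 = 23
Okoro has the highest total.

Okoro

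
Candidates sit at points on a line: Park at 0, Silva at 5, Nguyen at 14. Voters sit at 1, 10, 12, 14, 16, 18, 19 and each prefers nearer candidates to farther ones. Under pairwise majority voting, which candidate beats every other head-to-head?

Nguyen

With single-peaked preferences on a line, the Condorcet winner is the candidate closest to the median voter.
The median voter (position 14) is closest to Nguyen at 14.
Check: Nguyen vs Park — voters closer to Nguyen: 6 of 7.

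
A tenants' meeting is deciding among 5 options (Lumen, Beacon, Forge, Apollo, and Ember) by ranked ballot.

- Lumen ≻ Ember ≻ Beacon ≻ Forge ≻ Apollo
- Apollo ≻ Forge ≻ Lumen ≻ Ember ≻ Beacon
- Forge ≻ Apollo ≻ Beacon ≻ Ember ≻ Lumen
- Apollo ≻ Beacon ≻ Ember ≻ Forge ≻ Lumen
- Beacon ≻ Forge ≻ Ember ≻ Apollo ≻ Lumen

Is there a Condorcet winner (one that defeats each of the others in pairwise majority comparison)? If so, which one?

There is no Condorcet winner

Head-to-head results (5 voters total):
Lumen vs Beacon: Beacon wins 3–2.
Lumen vs Forge: Forge wins 4–1.
Lumen vs Apollo: Apollo wins 4–1.
Lumen vs Ember: Ember wins 3–2.
Beacon vs Forge: Beacon wins 3–2.
Beacon vs Apollo: Apollo wins 3–2.
Beacon vs Ember: Beacon wins 3–2.
Forge vs Apollo: Forge wins 3–2.
Forge vs Ember: Forge wins 3–2.
Apollo vs Ember: Apollo wins 3–2.
No candidate beats all others: Beacon beats Forge beats Apollo beats Beacon, a majority cycle.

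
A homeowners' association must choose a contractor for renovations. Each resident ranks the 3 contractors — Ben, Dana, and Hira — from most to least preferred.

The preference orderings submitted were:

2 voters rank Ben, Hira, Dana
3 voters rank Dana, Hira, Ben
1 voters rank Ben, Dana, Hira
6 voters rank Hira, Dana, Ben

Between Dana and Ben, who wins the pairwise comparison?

Dana

Ballots ranking Dana above Ben: 3+6 = 9.
Ballots ranking Ben above Dana: 2+1 = 3.
Dana wins the head-to-head, 9–3.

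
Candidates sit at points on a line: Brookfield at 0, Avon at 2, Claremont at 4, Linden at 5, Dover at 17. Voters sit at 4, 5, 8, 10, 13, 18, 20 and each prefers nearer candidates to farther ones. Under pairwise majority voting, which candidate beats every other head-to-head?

Linden

With single-peaked preferences on a line, the Condorcet winner is the candidate closest to the median voter.
The median voter (position 10) is closest to Linden at 5.
Check: Linden vs Claremont — voters closer to Linden: 6 of 7.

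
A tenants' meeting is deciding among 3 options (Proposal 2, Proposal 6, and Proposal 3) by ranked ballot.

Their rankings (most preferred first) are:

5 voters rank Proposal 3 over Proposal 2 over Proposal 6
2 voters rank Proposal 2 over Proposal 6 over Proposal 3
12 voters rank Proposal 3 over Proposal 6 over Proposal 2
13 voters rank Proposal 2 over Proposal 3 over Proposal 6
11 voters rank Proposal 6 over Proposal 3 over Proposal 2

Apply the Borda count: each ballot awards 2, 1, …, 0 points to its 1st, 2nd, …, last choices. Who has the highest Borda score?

Proposal 3

Borda scores:
  Proposal 2: 5·1 + 2·2 + 12·0 + 13·2 + 11·0 = 35
  Proposal 6: 5·0 + 2·1 + 12·1 + 13·0 + 11·2 = 36
  Proposal 3: 5·2 + 2·0 + 12·2 + 13·1 + 11·1 = 58
Proposal 3 has the highest total.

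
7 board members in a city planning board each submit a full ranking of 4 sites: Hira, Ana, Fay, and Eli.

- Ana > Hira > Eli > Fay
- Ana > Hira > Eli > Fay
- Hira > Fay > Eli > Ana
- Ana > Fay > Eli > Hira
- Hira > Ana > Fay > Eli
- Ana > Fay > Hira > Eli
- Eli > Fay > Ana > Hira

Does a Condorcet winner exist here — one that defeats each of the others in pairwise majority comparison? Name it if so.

Head-to-head results (7 voters total):
Hira vs Ana: Ana wins 5–2.
Hira vs Fay: Hira wins 4–3.
Hira vs Eli: Hira wins 5–2.
Ana vs Fay: Ana wins 5–2.
Ana vs Eli: Ana wins 5–2.
Fay vs Eli: Fay wins 4–3.
Ana beats each rival — Hira (5–2), Fay (5–2), Eli (5–2) — so Ana is the Condorcet winner.

Ana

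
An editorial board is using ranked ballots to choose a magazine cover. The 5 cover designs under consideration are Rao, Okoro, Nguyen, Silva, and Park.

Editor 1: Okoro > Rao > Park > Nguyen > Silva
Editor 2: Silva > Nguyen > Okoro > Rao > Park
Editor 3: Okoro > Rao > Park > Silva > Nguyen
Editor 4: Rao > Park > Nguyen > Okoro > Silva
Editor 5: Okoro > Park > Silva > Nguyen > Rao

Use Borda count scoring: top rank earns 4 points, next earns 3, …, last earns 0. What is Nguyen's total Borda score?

Borda scores:
  Rao: 3 + 1 + 3 + 4 + 0 = 11
  Okoro: 4 + 2 + 4 + 1 + 4 = 15
  Nguyen: 1 + 3 + 0 + 2 + 1 = 7
  Silva: 0 + 4 + 1 + 0 + 2 = 7
  Park: 2 + 0 + 2 + 3 + 3 = 10

7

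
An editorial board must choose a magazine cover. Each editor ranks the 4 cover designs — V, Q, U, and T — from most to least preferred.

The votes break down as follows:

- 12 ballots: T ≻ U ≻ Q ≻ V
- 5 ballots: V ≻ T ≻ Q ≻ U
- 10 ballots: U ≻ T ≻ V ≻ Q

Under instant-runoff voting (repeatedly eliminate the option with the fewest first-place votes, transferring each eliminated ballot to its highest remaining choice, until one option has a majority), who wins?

Round 1: T 12, U 10, V 5, Q 0. Q has the fewest and is eliminated.
Round 2: T 12, U 10, V 5. V has the fewest and is eliminated.
Round 3: T 17, U 10. T has a majority.

T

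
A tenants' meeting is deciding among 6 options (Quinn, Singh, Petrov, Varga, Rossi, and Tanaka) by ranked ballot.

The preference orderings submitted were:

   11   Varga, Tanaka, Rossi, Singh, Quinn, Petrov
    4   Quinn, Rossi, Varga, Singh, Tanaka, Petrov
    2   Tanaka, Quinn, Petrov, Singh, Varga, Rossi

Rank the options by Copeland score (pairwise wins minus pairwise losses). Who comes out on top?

Varga

Pairwise results:
  Quinn vs Singh: Singh wins 11–6.
  Quinn vs Petrov: Quinn wins 17–0.
  Quinn vs Varga: Varga wins 11–6.
  Quinn vs Rossi: Rossi wins 11–6.
  Quinn vs Tanaka: Tanaka wins 13–4.
  Singh vs Petrov: Singh wins 15–2.
  Singh vs Varga: Varga wins 15–2.
  Singh vs Rossi: Rossi wins 15–2.
  Singh vs Tanaka: Tanaka wins 13–4.
  Petrov vs Varga: Varga wins 15–2.
  Petrov vs Rossi: Rossi wins 15–2.
  Petrov vs Tanaka: Tanaka wins 17–0.
  Varga vs Rossi: Varga wins 13–4.
  Varga vs Tanaka: Varga wins 15–2.
  Rossi vs Tanaka: Tanaka wins 13–4.
Copeland scores (wins − losses):
  Quinn: 1 − 4 = -3
  Singh: 2 − 3 = -1
  Petrov: 0 − 5 = -5
  Varga: 5 − 0 = 5
  Rossi: 3 − 2 = 1
  Tanaka: 4 − 1 = 3
Varga has the best Copeland score.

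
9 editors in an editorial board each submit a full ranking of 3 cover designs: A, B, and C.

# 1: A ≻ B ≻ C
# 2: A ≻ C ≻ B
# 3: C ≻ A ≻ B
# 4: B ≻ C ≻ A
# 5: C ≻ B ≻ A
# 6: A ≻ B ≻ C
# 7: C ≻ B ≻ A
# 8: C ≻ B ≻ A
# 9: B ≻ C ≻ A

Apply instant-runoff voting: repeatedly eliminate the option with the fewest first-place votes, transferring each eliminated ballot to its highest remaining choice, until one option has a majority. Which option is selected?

C

Round 1: C 4, A 3, B 2. B has the fewest and is eliminated.
Round 2: C 6, A 3. C has a majority.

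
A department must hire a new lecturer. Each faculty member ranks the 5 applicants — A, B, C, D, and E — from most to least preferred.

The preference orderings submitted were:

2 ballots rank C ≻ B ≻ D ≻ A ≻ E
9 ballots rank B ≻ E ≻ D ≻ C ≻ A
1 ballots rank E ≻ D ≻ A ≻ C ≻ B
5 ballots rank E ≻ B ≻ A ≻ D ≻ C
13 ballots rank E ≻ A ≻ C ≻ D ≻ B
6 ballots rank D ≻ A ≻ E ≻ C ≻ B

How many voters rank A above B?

20

Ballots ranking A above B: 1+13+6 = 20.
Ballots ranking B above A: 2+9+5 = 16.
So 20 of 36 voters prefer A to B.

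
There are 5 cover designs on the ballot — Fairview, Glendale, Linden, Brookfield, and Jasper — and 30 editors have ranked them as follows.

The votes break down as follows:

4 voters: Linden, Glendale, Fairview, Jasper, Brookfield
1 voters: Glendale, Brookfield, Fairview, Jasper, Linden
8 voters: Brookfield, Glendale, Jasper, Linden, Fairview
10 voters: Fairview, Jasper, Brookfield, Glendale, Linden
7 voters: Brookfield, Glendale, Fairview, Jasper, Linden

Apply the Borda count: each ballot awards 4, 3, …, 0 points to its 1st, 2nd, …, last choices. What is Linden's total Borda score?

24

Borda scores:
  Fairview: 4·2 + 2 + 8·0 + 10·4 + 7·2 = 64
  Glendale: 4·3 + 4 + 8·3 + 10·1 + 7·3 = 71
  Linden: 4·4 + 0 + 8·1 + 10·0 + 7·0 = 24
  Brookfield: 4·0 + 3 + 8·4 + 10·2 + 7·4 = 83
  Jasper: 4·1 + 1 + 8·2 + 10·3 + 7·1 = 58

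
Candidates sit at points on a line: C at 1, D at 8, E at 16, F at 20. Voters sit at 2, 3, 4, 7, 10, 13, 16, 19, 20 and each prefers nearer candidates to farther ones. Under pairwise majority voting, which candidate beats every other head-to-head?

With single-peaked preferences on a line, the Condorcet winner is the candidate closest to the median voter.
The median voter (position 10) is closest to D at 8.
Check: D vs F — voters closer to D: 6 of 9.

D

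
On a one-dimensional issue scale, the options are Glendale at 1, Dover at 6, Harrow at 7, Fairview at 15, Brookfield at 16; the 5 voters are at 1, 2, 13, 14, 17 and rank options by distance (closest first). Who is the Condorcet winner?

With single-peaked preferences on a line, the Condorcet winner is the candidate closest to the median voter.
The median voter (position 13) is closest to Fairview at 15.
Check: Fairview vs Brookfield — voters closer to Fairview: 4 of 5.

Fairview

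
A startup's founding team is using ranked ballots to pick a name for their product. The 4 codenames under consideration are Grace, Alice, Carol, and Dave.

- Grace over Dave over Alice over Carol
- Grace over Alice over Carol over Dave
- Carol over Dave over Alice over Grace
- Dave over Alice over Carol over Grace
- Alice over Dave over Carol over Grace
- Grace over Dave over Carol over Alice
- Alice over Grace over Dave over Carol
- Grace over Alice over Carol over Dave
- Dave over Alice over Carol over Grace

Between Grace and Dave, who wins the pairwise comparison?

Ballots ranking Grace above Dave: 5.
Ballots ranking Dave above Grace: 4.
Grace wins the head-to-head, 5–4.

Grace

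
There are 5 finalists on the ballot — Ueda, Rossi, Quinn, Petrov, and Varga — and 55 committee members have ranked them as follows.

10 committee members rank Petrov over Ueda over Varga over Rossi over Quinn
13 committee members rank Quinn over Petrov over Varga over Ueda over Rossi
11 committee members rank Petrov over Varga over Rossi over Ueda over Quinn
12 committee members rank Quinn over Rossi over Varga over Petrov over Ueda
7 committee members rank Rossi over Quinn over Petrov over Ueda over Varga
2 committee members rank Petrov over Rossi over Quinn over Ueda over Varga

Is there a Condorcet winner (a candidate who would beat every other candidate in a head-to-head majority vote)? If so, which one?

There is no Condorcet winner

Head-to-head results (55 voters total):
Ueda vs Rossi: Rossi wins 32–23.
Ueda vs Quinn: Quinn wins 34–21.
Ueda vs Petrov: Petrov wins 55–0.
Ueda vs Varga: Varga wins 36–19.
Rossi vs Quinn: Rossi wins 30–25.
Rossi vs Petrov: Petrov wins 36–19.
Rossi vs Varga: Varga wins 34–21.
Quinn vs Petrov: Quinn wins 32–23.
Quinn vs Varga: Quinn wins 34–21.
Petrov vs Varga: Petrov wins 43–12.
No candidate beats all others: Rossi beats Quinn beats Petrov beats Rossi, a majority cycle.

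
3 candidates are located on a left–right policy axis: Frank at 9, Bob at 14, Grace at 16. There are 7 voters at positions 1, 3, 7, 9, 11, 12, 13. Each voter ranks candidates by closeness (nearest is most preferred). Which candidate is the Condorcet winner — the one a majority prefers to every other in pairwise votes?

Frank

With single-peaked preferences on a line, the Condorcet winner is the candidate closest to the median voter.
The median voter (position 9) is closest to Frank at 9.
Check: Frank vs Bob — voters closer to Frank: 5 of 7.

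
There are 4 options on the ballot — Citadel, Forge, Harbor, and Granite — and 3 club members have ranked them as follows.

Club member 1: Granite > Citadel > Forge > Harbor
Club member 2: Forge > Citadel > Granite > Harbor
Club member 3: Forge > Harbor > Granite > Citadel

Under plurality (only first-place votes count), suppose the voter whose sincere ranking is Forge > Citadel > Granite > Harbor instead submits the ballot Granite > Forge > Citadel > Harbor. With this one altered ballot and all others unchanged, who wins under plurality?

Granite

First-place totals with the altered ballot: Citadel 0, Forge 1, Harbor 0, Granite 2.
The switch changes the winner from Forge to Granite.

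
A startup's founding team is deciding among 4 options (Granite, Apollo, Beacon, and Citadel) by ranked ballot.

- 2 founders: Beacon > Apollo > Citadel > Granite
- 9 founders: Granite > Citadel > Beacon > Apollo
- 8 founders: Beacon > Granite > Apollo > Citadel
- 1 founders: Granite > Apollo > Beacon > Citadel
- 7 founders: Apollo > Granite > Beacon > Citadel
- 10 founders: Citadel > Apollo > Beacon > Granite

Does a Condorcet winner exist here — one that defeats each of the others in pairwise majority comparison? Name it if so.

None — there is no Condorcet winner

Head-to-head results (37 voters total):
Granite vs Apollo: Apollo wins 19–18.
Granite vs Beacon: Beacon wins 20–17.
Granite vs Citadel: Granite wins 25–12.
Apollo vs Beacon: Beacon wins 19–18.
Apollo vs Citadel: Citadel wins 19–18.
Beacon vs Citadel: Citadel wins 19–18.
No candidate beats all others: Granite beats Citadel beats Apollo beats Granite, a majority cycle.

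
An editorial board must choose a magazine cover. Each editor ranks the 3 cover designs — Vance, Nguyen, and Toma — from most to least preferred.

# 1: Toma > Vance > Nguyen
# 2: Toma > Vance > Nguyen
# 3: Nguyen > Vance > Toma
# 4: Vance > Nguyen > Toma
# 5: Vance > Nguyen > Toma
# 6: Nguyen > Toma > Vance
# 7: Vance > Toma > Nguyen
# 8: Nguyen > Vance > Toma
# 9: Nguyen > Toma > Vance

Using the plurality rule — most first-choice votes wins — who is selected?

Nguyen

First-place vote totals:
  Vance: 3
  Nguyen: 4
  Toma: 2
Nguyen has the most first-place votes.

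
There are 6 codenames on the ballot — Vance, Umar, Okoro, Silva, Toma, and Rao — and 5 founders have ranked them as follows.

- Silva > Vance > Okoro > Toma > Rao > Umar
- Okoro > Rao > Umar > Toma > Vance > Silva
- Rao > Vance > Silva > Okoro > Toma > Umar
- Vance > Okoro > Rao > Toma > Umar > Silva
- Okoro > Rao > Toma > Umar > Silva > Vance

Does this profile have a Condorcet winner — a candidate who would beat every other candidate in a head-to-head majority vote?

No

Head-to-head results (5 voters total):
Vance vs Umar: Vance wins 3–2.
Vance vs Okoro: Vance wins 3–2.
Vance vs Silva: Vance wins 3–2.
Vance vs Toma: Vance wins 3–2.
Vance vs Rao: Rao wins 3–2.
Umar vs Okoro: Okoro wins 5–0.
Umar vs Silva: Umar wins 3–2.
Umar vs Toma: Toma wins 4–1.
Umar vs Rao: Rao wins 5–0.
Okoro vs Silva: Okoro wins 3–2.
Okoro vs Toma: Okoro wins 5–0.
Okoro vs Rao: Okoro wins 4–1.
Silva vs Toma: Toma wins 3–2.
Silva vs Rao: Rao wins 4–1.
Toma vs Rao: Rao wins 4–1.
No candidate beats all others: Vance beats Okoro beats Rao beats Vance, a majority cycle.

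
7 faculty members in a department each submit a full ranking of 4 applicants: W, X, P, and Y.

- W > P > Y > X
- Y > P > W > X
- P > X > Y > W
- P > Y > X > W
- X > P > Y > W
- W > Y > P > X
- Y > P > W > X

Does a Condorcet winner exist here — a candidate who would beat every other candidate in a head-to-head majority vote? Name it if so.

P

Head-to-head results (7 voters total):
W vs X: W wins 4–3.
W vs P: P wins 5–2.
W vs Y: Y wins 5–2.
X vs P: P wins 6–1.
X vs Y: Y wins 5–2.
P vs Y: P wins 4–3.
P beats each rival — W (5–2), X (6–1), Y (4–3) — so P is the Condorcet winner.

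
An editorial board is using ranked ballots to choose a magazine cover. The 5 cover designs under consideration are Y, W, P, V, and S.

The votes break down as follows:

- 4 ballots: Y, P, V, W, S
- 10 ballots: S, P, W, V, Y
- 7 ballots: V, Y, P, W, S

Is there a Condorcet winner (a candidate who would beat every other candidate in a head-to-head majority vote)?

No

Head-to-head results (21 voters total):
Y vs W: Y wins 11–10.
Y vs P: Y wins 11–10.
Y vs V: V wins 17–4.
Y vs S: Y wins 11–10.
W vs P: P wins 21–0.
W vs V: V wins 11–10.
W vs S: W wins 11–10.
P vs V: P wins 14–7.
P vs S: P wins 11–10.
V vs S: V wins 11–10.
No candidate beats all others: Y beats P beats V beats Y, a majority cycle.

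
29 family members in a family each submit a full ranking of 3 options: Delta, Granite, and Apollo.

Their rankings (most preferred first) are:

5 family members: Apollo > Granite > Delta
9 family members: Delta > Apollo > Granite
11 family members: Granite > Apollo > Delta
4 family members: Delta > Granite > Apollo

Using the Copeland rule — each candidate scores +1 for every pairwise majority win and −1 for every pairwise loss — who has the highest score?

Pairwise results:
  Delta vs Granite: Granite wins 16–13.
  Delta vs Apollo: Apollo wins 16–13.
  Granite vs Apollo: Granite wins 15–14.
Copeland scores (wins − losses):
  Delta: 0 − 2 = -2
  Granite: 2 − 0 = 2
  Apollo: 1 − 1 = 0
Granite has the best Copeland score.

Granite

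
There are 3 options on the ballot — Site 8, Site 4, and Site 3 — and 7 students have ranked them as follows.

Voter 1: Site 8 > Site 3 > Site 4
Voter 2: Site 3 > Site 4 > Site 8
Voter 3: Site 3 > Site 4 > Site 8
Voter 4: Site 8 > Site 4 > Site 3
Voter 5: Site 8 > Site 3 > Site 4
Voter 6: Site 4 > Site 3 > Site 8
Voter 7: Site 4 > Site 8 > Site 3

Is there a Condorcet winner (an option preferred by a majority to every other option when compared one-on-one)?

Head-to-head results (7 voters total):
Site 8 vs Site 4: Site 4 wins 4–3.
Site 8 vs Site 3: Site 8 wins 4–3.
Site 4 vs Site 3: Site 3 wins 4–3.
No candidate beats all others: Site 8 beats Site 3 beats Site 4 beats Site 8, a majority cycle.

No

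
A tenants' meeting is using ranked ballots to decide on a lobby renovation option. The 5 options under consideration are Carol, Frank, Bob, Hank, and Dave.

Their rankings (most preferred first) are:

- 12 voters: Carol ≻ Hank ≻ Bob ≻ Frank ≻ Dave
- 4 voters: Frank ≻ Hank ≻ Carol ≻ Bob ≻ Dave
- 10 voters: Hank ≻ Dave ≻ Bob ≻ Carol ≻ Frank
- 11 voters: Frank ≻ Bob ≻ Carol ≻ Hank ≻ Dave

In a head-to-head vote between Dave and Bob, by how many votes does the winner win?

Ballots ranking Dave above Bob: 10.
Ballots ranking Bob above Dave: 12+4+11 = 27.
Bob wins 27–10, a margin of 17.

17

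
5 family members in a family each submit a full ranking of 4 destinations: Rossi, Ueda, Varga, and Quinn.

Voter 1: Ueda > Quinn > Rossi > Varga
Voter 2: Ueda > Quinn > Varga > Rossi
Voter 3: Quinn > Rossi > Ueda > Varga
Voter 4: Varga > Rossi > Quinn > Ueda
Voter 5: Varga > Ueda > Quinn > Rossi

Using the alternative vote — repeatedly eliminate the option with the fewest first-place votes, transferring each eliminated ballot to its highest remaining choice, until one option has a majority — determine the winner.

Ueda

Round 1: Ueda 2, Varga 2, Quinn 1, Rossi 0. Rossi has the fewest and is eliminated.
Round 2: Ueda 2, Varga 2, Quinn 1. Quinn has the fewest and is eliminated.
Round 3: Ueda 3, Varga 2. Ueda has a majority.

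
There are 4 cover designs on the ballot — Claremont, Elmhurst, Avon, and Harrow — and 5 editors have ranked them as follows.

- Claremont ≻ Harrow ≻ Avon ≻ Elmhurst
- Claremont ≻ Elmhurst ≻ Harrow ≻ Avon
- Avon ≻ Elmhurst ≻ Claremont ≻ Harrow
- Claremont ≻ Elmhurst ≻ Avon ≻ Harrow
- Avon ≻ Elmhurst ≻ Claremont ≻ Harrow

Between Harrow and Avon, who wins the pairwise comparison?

Ballots ranking Harrow above Avon: 2.
Ballots ranking Avon above Harrow: 3.
Avon wins the head-to-head, 3–2.

Avon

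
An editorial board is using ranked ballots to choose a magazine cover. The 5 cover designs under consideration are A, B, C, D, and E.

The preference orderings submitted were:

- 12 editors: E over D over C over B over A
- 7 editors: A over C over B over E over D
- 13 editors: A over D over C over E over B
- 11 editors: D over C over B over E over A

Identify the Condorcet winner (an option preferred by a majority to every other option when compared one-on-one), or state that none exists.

Head-to-head results (43 voters total):
A vs B: B wins 23–20.
A vs C: C wins 23–20.
A vs D: D wins 23–20.
A vs E: E wins 23–20.
B vs C: C wins 43–0.
B vs D: D wins 36–7.
B vs E: E wins 25–18.
C vs D: D wins 36–7.
C vs E: C wins 31–12.
D vs E: D wins 24–19.
D beats each rival — A (23–20), B (36–7), C (36–7), E (24–19) — so D is the Condorcet winner.

D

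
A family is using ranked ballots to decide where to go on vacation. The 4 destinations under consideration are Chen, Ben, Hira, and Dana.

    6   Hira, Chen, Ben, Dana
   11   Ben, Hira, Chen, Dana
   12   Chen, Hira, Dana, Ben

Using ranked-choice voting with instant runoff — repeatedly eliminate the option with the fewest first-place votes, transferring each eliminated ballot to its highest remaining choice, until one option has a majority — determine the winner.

Chen

Round 1: Chen 12, Ben 11, Hira 6, Dana 0. Dana has the fewest and is eliminated.
Round 2: Chen 12, Ben 11, Hira 6. Hira has the fewest and is eliminated.
Round 3: Chen 18, Ben 11. Chen has a majority.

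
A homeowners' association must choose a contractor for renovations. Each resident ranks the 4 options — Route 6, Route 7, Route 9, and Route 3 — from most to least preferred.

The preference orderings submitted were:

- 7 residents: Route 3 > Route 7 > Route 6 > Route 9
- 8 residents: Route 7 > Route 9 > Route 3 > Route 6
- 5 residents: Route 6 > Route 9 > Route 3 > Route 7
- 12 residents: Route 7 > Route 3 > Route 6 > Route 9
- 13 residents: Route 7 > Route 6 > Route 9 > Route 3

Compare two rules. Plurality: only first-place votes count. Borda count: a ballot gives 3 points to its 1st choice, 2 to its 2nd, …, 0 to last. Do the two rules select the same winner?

Plurality first-place counts: Route 6 5, Route 7 33, Route 9 0, Route 3 7 → Route 7.
Borda totals: Route 6 60, Route 7 113, Route 9 39, Route 3 58 → Route 7.
The two rules agree on Route 7.

Yes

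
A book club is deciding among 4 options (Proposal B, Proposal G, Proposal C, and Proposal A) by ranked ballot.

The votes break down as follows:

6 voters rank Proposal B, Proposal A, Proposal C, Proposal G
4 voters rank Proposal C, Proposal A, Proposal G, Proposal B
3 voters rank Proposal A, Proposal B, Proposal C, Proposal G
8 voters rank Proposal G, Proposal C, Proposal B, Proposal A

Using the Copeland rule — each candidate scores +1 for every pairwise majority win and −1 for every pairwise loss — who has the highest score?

Pairwise results:
  Proposal B vs Proposal G: Proposal G wins 12–9.
  Proposal B vs Proposal C: Proposal C wins 12–9.
  Proposal B vs Proposal A: Proposal B wins 14–7.
  Proposal G vs Proposal C: Proposal C wins 13–8.
  Proposal G vs Proposal A: Proposal A wins 13–8.
  Proposal C vs Proposal A: Proposal C wins 12–9.
Copeland scores (wins − losses):
  Proposal B: 1 − 2 = -1
  Proposal G: 1 − 2 = -1
  Proposal C: 3 − 0 = 3
  Proposal A: 1 − 2 = -1
Proposal C has the best Copeland score.

Proposal C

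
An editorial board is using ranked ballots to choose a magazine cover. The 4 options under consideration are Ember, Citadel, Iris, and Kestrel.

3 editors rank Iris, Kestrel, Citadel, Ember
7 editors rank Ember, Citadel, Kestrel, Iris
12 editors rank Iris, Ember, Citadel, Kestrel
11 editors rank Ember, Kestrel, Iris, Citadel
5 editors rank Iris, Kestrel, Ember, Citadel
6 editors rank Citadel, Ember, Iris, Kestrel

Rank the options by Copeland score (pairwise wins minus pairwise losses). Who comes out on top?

Pairwise results:
  Ember vs Citadel: Ember wins 35–9.
  Ember vs Iris: Ember wins 24–20.
  Ember vs Kestrel: Ember wins 36–8.
  Citadel vs Iris: Iris wins 31–13.
  Citadel vs Kestrel: Citadel wins 25–19.
  Iris vs Kestrel: Iris wins 26–18.
Copeland scores (wins − losses):
  Ember: 3 − 0 = 3
  Citadel: 1 − 2 = -1
  Iris: 2 − 1 = 1
  Kestrel: 0 − 3 = -3
Ember has the best Copeland score.

Ember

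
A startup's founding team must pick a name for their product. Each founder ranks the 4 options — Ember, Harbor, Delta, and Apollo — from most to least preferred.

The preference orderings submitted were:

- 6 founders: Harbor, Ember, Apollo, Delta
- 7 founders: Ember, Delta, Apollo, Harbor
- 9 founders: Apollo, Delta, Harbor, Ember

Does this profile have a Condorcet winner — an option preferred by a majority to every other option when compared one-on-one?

Head-to-head results (22 voters total):
Ember vs Harbor: Harbor wins 15–7.
Ember vs Delta: Ember wins 13–9.
Ember vs Apollo: Ember wins 13–9.
Harbor vs Delta: Delta wins 16–6.
Harbor vs Apollo: Apollo wins 16–6.
Delta vs Apollo: Apollo wins 15–7.
No candidate beats all others: Ember beats Delta beats Harbor beats Ember, a majority cycle.

No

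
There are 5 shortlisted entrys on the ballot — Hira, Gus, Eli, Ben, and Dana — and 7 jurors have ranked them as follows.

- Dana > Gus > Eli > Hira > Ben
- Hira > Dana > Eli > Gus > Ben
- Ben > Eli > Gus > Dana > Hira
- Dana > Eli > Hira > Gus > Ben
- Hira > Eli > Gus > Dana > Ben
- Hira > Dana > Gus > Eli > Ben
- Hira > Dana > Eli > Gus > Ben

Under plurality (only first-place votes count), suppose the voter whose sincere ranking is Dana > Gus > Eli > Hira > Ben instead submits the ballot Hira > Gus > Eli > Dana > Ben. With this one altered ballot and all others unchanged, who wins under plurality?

First-place totals with the altered ballot: Hira 5, Gus 0, Eli 0, Ben 1, Dana 1.
The winner is unchanged: still Hira.

Hira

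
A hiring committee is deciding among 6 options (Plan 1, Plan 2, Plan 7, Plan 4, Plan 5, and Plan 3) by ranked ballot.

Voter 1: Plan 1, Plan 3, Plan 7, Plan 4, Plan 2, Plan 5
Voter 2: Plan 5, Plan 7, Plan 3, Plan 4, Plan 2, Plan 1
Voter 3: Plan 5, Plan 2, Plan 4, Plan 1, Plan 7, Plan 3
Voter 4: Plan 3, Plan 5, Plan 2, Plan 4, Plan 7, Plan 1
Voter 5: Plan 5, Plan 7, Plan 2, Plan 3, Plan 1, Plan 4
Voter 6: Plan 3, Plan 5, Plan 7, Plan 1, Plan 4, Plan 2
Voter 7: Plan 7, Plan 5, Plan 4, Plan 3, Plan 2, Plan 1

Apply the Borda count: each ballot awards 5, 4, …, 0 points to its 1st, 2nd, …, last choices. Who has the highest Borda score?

Borda scores:
  Plan 1: 5 + 0 + 2 + 0 + 1 + 2 + 0 = 10
  Plan 2: 1 + 1 + 4 + 3 + 3 + 0 + 1 = 13
  Plan 7: 3 + 4 + 1 + 1 + 4 + 3 + 5 = 21
  Plan 4: 2 + 2 + 3 + 2 + 0 + 1 + 3 = 13
  Plan 5: 0 + 5 + 5 + 4 + 5 + 4 + 4 = 27
  Plan 3: 4 + 3 + 0 + 5 + 2 + 5 + 2 = 21
Plan 5 has the highest total.

Plan 5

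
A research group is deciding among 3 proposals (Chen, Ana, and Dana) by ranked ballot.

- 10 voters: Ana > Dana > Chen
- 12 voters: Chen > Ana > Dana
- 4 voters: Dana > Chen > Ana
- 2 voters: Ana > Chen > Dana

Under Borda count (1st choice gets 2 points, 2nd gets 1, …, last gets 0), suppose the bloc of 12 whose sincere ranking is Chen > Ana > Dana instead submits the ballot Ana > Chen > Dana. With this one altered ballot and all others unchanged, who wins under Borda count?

Ana

Borda totals with the altered ballot: Chen 18, Ana 48, Dana 18.
The winner is unchanged: still Ana.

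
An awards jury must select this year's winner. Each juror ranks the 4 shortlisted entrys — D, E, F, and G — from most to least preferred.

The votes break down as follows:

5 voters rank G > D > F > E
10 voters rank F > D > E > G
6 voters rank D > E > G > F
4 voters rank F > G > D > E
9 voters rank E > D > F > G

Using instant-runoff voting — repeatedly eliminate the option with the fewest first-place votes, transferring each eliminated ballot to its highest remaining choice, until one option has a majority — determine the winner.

Round 1: F 14, E 9, D 6, G 5. G has the fewest and is eliminated.
Round 2: F 14, D 11, E 9. E has the fewest and is eliminated.
Round 3: D 20, F 14. D has a majority.

D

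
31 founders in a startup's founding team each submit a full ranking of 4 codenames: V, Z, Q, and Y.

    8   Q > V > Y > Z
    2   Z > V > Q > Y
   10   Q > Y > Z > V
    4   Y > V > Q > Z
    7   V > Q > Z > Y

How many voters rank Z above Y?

Ballots ranking Z above Y: 2+7 = 9.
Ballots ranking Y above Z: 8+10+4 = 22.
So 9 of 31 voters prefer Z to Y.

9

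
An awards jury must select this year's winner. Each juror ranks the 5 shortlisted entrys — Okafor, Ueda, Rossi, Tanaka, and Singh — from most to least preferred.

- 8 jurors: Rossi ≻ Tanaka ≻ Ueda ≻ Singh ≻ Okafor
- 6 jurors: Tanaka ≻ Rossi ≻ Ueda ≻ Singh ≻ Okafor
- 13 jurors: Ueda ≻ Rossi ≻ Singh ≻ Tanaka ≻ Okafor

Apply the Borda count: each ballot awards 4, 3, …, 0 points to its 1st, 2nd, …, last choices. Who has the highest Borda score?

Rossi

Borda scores:
  Okafor: 8·0 + 6·0 + 13·0 = 0
  Ueda: 8·2 + 6·2 + 13·4 = 80
  Rossi: 8·4 + 6·3 + 13·3 = 89
  Tanaka: 8·3 + 6·4 + 13·1 = 61
  Singh: 8·1 + 6·1 + 13·2 = 40
Rossi has the highest total.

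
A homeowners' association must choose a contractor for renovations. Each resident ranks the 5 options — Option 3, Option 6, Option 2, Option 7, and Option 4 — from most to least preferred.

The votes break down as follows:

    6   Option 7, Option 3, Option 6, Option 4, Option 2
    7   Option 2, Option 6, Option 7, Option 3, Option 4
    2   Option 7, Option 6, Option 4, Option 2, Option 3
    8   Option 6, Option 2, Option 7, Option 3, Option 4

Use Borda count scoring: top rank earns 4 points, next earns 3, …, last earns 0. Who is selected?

Option 6

Borda scores:
  Option 3: 6·3 + 7·1 + 2·0 + 8·1 = 33
  Option 6: 6·2 + 7·3 + 2·3 + 8·4 = 71
  Option 2: 6·0 + 7·4 + 2·1 + 8·3 = 54
  Option 7: 6·4 + 7·2 + 2·4 + 8·2 = 62
  Option 4: 6·1 + 7·0 + 2·2 + 8·0 = 10
Option 6 has the highest total.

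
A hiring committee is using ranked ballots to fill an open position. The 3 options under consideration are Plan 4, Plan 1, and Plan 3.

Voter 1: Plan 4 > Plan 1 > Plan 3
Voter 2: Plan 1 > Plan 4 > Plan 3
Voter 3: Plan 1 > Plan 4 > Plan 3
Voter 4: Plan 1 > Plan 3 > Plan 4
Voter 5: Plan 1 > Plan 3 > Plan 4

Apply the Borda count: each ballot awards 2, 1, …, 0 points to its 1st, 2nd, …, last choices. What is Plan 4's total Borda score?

4

Borda scores:
  Plan 4: 2 + 1 + 1 + 0 + 0 = 4
  Plan 1: 1 + 2 + 2 + 2 + 2 = 9
  Plan 3: 0 + 0 + 0 + 1 + 1 = 2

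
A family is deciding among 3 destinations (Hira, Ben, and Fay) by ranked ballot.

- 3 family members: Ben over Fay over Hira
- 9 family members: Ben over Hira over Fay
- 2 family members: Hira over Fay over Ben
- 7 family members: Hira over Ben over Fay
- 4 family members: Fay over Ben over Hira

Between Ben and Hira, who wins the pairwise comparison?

Ballots ranking Ben above Hira: 3+9+4 = 16.
Ballots ranking Hira above Ben: 2+7 = 9.
Ben wins the head-to-head, 16–9.

Ben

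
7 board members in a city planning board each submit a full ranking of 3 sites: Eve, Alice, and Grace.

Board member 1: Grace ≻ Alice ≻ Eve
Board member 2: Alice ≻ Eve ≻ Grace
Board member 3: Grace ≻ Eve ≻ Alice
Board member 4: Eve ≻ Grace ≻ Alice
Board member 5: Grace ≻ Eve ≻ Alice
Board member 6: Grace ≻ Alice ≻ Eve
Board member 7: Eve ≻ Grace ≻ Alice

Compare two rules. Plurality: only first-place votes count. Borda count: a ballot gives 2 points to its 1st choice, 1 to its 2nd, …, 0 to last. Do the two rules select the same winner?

Plurality first-place counts: Eve 2, Alice 1, Grace 4 → Grace.
Borda totals: Eve 7, Alice 4, Grace 10 → Grace.
The two rules agree on Grace.

Yes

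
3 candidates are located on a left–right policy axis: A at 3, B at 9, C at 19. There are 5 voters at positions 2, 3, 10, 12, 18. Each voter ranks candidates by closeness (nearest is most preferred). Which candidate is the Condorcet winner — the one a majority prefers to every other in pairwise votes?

With single-peaked preferences on a line, the Condorcet winner is the candidate closest to the median voter.
The median voter (position 10) is closest to B at 9.
Check: B vs A — voters closer to B: 3 of 5.

B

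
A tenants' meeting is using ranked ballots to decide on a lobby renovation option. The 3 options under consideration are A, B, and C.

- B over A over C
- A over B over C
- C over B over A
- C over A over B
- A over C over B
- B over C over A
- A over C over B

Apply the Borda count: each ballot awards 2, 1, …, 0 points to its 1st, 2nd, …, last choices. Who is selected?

A

Borda scores:
  A: 1 + 2 + 0 + 1 + 2 + 0 + 2 = 8
  B: 2 + 1 + 1 + 0 + 0 + 2 + 0 = 6
  C: 0 + 0 + 2 + 2 + 1 + 1 + 1 = 7
A has the highest total.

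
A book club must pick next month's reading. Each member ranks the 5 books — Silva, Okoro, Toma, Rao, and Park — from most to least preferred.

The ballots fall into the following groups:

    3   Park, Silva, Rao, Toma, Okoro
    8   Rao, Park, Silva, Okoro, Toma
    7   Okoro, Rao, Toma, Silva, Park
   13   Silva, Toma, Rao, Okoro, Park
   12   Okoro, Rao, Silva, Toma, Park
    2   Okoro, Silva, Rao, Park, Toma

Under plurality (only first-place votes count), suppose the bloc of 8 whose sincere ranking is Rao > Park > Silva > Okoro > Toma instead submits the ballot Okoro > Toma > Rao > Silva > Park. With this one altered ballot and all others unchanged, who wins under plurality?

Okoro

First-place totals with the altered ballot: Silva 13, Okoro 29, Toma 0, Rao 0, Park 3.
The winner is unchanged: still Okoro.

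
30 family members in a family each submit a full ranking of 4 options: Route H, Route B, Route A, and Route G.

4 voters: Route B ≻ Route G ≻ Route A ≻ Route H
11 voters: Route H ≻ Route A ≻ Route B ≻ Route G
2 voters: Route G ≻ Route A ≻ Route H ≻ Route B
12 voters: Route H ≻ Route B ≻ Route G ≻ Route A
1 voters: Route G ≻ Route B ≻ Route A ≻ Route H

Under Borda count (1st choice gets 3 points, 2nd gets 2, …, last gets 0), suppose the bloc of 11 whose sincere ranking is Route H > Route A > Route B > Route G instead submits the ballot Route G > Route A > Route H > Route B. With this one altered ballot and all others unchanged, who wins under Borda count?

Borda totals with the altered ballot: Route H 49, Route B 38, Route A 31, Route G 62.
The switch changes the winner from Route H to Route G.

Route G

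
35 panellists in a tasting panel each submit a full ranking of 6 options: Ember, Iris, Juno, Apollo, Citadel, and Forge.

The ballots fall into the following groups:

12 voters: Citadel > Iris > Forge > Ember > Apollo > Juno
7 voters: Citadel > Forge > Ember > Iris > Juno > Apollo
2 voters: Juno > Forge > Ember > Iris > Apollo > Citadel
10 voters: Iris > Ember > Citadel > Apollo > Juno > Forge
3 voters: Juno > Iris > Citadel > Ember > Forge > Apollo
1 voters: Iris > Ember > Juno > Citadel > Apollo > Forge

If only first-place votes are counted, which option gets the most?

Citadel

First-place vote totals:
  Ember: 0
  Iris: 11
  Juno: 5
  Apollo: 0
  Citadel: 19
  Forge: 0
Citadel has the most first-place votes.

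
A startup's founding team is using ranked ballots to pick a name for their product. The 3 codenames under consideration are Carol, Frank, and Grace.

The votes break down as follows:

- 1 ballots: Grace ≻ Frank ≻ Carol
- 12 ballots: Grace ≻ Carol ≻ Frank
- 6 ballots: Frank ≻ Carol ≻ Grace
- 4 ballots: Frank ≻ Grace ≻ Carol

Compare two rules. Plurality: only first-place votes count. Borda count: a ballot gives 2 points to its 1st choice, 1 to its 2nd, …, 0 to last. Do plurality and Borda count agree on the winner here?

Plurality first-place counts: Carol 0, Frank 10, Grace 13 → Grace.
Borda totals: Carol 18, Frank 21, Grace 30 → Grace.
The two rules agree on Grace.

Yes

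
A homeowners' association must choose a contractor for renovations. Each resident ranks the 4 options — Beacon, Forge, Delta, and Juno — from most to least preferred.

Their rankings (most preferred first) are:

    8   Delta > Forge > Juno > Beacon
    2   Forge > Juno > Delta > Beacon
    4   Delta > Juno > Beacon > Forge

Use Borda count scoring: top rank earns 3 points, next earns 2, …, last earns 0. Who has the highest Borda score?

Borda scores:
  Beacon: 8·0 + 2·0 + 4·1 = 4
  Forge: 8·2 + 2·3 + 4·0 = 22
  Delta: 8·3 + 2·1 + 4·3 = 38
  Juno: 8·1 + 2·2 + 4·2 = 20
Delta has the highest total.

Delta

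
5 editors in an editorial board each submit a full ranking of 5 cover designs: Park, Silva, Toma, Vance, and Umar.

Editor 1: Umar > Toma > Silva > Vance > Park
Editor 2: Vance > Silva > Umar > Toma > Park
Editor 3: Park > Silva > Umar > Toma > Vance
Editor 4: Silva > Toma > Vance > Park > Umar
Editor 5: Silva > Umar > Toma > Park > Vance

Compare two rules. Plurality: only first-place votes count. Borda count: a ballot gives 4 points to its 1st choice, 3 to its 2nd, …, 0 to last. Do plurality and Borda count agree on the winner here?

Plurality first-place counts: Park 1, Silva 2, Toma 0, Vance 1, Umar 1 → Silva.
Borda totals: Park 6, Silva 16, Toma 10, Vance 7, Umar 11 → Silva.
The two rules agree on Silva.

Yes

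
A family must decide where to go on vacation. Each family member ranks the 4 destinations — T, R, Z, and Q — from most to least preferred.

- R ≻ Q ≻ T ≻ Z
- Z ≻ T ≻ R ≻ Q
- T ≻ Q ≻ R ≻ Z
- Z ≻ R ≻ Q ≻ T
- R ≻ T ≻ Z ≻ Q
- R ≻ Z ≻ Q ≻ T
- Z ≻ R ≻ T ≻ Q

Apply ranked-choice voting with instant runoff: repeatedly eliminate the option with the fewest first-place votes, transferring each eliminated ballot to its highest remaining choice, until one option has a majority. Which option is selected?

Round 1: R 3, Z 3, T 1, Q 0. Q has the fewest and is eliminated.
Round 2: R 3, Z 3, T 1. T has the fewest and is eliminated.
Round 3: R 4, Z 3. R has a majority.

R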